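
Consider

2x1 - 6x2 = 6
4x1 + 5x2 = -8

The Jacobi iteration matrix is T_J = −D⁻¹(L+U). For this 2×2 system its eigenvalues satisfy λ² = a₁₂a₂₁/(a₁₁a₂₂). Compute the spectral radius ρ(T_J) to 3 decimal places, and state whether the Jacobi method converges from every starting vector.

1.549

a₁₂a₂₁/(a₁₁a₂₂) = (-6)·(4) / ((2)·(5)) = -2.400000
ρ = √|-2.400000| = √2.400000 = 1.549
ρ > 1, so Jacobi diverges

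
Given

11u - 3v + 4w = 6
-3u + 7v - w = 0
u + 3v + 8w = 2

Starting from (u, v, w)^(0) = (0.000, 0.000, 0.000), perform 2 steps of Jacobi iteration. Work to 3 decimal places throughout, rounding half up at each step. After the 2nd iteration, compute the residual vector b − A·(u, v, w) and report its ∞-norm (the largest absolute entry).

Iteration 1:
  u = (6 - (-3)·0.000 - (4)·0.000) / (11) = 0.545
  v = (0 - (-3)·0.000 - (-1)·0.000) / (7) = 0.000
  w = (2 - (1)·0.000 - (3)·0.000) / (8) = 0.250
Iteration 2:
  u = (6 - (-3)·0.000 - (4)·0.250) / (11) = 0.455
  v = (0 - (-3)·0.545 - (-1)·0.250) / (7) = 0.269
  w = (2 - (1)·0.545 - (3)·0.000) / (8) = 0.182
Residual b − A·x = (1.074, -0.336, -0.718); ∞-norm = 1.074

1.074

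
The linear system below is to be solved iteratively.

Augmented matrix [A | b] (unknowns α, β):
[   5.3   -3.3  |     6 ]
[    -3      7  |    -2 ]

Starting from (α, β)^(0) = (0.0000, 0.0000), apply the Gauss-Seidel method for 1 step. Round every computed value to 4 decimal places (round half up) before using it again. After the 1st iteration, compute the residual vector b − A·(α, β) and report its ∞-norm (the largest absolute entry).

Iteration 1:
  α = (6 - (-3.3)·0.0000) / (5.3) = 1.1321
  β = (-2 - (-3)·1.1321) / (7) = 0.1995
Residual b − A·x = (0.6582, -0.0002); ∞-norm = 0.6582

0.6582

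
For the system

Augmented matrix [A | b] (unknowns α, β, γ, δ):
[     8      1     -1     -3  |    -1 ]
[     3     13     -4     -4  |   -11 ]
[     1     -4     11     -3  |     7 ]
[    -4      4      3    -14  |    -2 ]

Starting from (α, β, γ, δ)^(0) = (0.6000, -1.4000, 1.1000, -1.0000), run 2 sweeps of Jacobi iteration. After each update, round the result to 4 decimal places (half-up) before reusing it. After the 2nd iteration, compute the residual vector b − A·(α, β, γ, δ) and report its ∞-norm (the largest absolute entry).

1.8591

Iteration 1:
  α = (-1 - (1)·-1.4000 - (-1)·1.1000 - (-3)·-1.0000) / (8) = -0.1875
  β = (-11 - (3)·0.6000 - (-4)·1.1000 - (-4)·-1.0000) / (13) = -0.9538
  γ = (7 - (1)·0.6000 - (-4)·-1.4000 - (-3)·-1.0000) / (11) = -0.2000
  δ = (-2 - (-4)·0.6000 - (4)·-1.4000 - (3)·1.1000) / (-14) = -0.1929
Iteration 2:
  α = (-1 - (1)·-0.9538 - (-1)·-0.2000 - (-3)·-0.1929) / (8) = -0.1031
  β = (-11 - (3)·-0.1875 - (-4)·-0.2000 - (-4)·-0.1929) / (13) = -0.9238
  γ = (7 - (1)·-0.1875 - (-4)·-0.9538 - (-3)·-0.1929) / (11) = 0.2540
  δ = (-2 - (-4)·-0.1875 - (4)·-0.9538 - (3)·-0.2000) / (-14) = -0.1189
Residual b − A·x = (0.6459, 1.8591, 0.2572, -1.1438); ∞-norm = 1.8591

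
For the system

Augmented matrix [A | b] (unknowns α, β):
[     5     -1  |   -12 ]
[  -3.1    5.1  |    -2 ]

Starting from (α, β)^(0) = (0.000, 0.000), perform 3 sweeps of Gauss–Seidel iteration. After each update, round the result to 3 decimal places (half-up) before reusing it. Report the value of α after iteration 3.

-2.815

Iteration 1:
  α = (-12 - (-1)·0.000) / (5) = -2.400
  β = (-2 - (-3.1)·-2.400) / (5.1) = -1.851
Iteration 2:
  α = (-12 - (-1)·-1.851) / (5) = -2.770
  β = (-2 - (-3.1)·-2.770) / (5.1) = -2.076
Iteration 3:
  α = (-12 - (-1)·-2.076) / (5) = -2.815
  β = (-2 - (-3.1)·-2.815) / (5.1) = -2.103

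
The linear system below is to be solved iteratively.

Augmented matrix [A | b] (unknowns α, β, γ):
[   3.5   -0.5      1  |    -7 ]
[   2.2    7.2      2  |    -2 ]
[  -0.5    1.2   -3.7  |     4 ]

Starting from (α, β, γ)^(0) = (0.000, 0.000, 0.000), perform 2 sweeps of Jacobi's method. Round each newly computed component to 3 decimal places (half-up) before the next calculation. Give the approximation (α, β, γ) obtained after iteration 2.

(-1.731, 0.634, -0.901)

Iteration 1:
  α = (-7 - (-0.5)·0.000 - (1)·0.000) / (3.5) = -2.000
  β = (-2 - (2.2)·0.000 - (2)·0.000) / (7.2) = -0.278
  γ = (4 - (-0.5)·0.000 - (1.2)·0.000) / (-3.7) = -1.081
Iteration 2:
  α = (-7 - (-0.5)·-0.278 - (1)·-1.081) / (3.5) = -1.731
  β = (-2 - (2.2)·-2.000 - (2)·-1.081) / (7.2) = 0.634
  γ = (4 - (-0.5)·-2.000 - (1.2)·-0.278) / (-3.7) = -0.901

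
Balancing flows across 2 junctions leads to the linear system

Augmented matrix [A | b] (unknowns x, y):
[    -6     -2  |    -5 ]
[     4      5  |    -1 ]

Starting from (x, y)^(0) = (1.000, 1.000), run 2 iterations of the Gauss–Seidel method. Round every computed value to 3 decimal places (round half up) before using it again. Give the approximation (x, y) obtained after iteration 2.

(1.033, -1.026)

Iteration 1:
  x = (-5 - (-2)·1.000) / (-6) = 0.500
  y = (-1 - (4)·0.500) / (5) = -0.600
Iteration 2:
  x = (-5 - (-2)·-0.600) / (-6) = 1.033
  y = (-1 - (4)·1.033) / (5) = -1.026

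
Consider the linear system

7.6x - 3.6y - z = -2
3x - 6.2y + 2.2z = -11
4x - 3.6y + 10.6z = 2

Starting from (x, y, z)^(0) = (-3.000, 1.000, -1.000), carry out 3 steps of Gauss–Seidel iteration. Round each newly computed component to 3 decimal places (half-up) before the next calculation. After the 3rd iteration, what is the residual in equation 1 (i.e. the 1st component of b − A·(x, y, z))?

Iteration 1:
  x = (-2 - (-3.6)·1.000 - (-1)·-1.000) / (7.6) = 0.079
  y = (-11 - (3)·0.079 - (2.2)·-1.000) / (-6.2) = 1.458
  z = (2 - (4)·0.079 - (-3.6)·1.458) / (10.6) = 0.654
Iteration 2:
  x = (-2 - (-3.6)·1.458 - (-1)·0.654) / (7.6) = 0.514
  y = (-11 - (3)·0.514 - (2.2)·0.654) / (-6.2) = 2.255
  z = (2 - (4)·0.514 - (-3.6)·2.255) / (10.6) = 0.761
Iteration 3:
  x = (-2 - (-3.6)·2.255 - (-1)·0.761) / (7.6) = 0.905
  y = (-11 - (3)·0.905 - (2.2)·0.761) / (-6.2) = 2.482
  z = (2 - (4)·0.905 - (-3.6)·2.482) / (10.6) = 0.690
Residual b − A·x = (0.747, 0.155, 0.001)

0.747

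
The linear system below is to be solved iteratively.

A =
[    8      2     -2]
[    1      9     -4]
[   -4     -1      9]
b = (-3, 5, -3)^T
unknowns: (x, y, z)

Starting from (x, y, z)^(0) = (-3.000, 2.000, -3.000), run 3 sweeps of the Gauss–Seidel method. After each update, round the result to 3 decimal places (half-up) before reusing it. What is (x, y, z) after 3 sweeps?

Iteration 1:
  x = (-3 - (2)·2.000 - (-2)·-3.000) / (8) = -1.625
  y = (5 - (1)·-1.625 - (-4)·-3.000) / (9) = -0.597
  z = (-3 - (-4)·-1.625 - (-1)·-0.597) / (9) = -1.122
Iteration 2:
  x = (-3 - (2)·-0.597 - (-2)·-1.122) / (8) = -0.506
  y = (5 - (1)·-0.506 - (-4)·-1.122) / (9) = 0.113
  z = (-3 - (-4)·-0.506 - (-1)·0.113) / (9) = -0.546
Iteration 3:
  x = (-3 - (2)·0.113 - (-2)·-0.546) / (8) = -0.540
  y = (5 - (1)·-0.540 - (-4)·-0.546) / (9) = 0.373
  z = (-3 - (-4)·-0.540 - (-1)·0.373) / (9) = -0.532

(-0.540, 0.373, -0.532)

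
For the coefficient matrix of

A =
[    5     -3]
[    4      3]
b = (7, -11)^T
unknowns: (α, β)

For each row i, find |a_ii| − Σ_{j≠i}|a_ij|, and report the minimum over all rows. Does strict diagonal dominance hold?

row 1: |5| − (3) = 2
row 2: |3| − (4) = -1
minimum over rows = -1 → not strictly diagonally dominant

-1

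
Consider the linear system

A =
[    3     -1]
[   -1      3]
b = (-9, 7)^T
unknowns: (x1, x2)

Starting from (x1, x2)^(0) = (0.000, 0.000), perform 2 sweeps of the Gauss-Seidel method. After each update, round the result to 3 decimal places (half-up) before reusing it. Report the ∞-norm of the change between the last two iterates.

Iteration 1:
  x1 = (-9 - (-1)·0.000) / (3) = -3.000
  x2 = (7 - (-1)·-3.000) / (3) = 1.333
Iteration 2:
  x1 = (-9 - (-1)·1.333) / (3) = -2.556
  x2 = (7 - (-1)·-2.556) / (3) = 1.481
Change: (0.444, 0.148) → max |·| = 0.444

0.444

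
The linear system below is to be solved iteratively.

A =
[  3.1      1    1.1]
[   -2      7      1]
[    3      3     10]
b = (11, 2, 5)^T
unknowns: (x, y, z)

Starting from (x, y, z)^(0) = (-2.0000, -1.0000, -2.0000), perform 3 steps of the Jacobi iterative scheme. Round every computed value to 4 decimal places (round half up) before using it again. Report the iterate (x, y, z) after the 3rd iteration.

Iteration 1:
  x = (11 - (1)·-1.0000 - (1.1)·-2.0000) / (3.1) = 4.5806
  y = (2 - (-2)·-2.0000 - (1)·-2.0000) / (7) = 0.0000
  z = (5 - (3)·-2.0000 - (3)·-1.0000) / (10) = 1.4000
Iteration 2:
  x = (11 - (1)·0.0000 - (1.1)·1.4000) / (3.1) = 3.0516
  y = (2 - (-2)·4.5806 - (1)·1.4000) / (7) = 1.3945
  z = (5 - (3)·4.5806 - (3)·0.0000) / (10) = -0.8742
Iteration 3:
  x = (11 - (1)·1.3945 - (1.1)·-0.8742) / (3.1) = 3.4087
  y = (2 - (-2)·3.0516 - (1)·-0.8742) / (7) = 1.2825
  z = (5 - (3)·3.0516 - (3)·1.3945) / (10) = -0.8338

(3.4087, 1.2825, -0.8338)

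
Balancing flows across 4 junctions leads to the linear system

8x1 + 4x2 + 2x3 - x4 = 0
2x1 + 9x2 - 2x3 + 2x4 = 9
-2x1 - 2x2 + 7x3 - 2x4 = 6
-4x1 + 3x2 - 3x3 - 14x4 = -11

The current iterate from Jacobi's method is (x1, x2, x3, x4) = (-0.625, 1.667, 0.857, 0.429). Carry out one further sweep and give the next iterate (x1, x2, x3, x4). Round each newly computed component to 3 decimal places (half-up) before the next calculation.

(-0.994, 1.234, 1.277, 1.138)

One sweep:
  x1 = (0 - (4)·1.667 - (2)·0.857 - (-1)·0.429) / (8) = -0.994
  x2 = (9 - (2)·-0.625 - (-2)·0.857 - (2)·0.429) / (9) = 1.234
  x3 = (6 - (-2)·-0.625 - (-2)·1.667 - (-2)·0.429) / (7) = 1.277
  x4 = (-11 - (-4)·-0.625 - (3)·1.667 - (-3)·0.857) / (-14) = 1.138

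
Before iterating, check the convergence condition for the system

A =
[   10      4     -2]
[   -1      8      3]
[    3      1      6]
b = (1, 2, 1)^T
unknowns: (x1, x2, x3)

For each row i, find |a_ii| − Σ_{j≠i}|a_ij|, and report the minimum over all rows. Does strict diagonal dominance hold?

2

row 1: |10| − (4+2) = 4
row 2: |8| − (1+3) = 4
row 3: |6| − (3+1) = 2
minimum over rows = 2 → strictly diagonally dominant (convergence guaranteed)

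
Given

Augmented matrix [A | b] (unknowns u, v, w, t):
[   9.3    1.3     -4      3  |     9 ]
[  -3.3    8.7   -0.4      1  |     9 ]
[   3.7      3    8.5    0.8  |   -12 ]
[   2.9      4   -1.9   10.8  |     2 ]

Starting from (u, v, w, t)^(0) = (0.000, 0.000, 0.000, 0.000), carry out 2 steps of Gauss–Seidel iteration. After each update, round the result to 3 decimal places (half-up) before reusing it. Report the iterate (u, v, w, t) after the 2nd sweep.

Iteration 1:
  u = (9 - (1.3)·0.000 - (-4)·0.000 - (3)·0.000) / (9.3) = 0.968
  v = (9 - (-3.3)·0.968 - (-0.4)·0.000 - (1)·0.000) / (8.7) = 1.402
  w = (-12 - (3.7)·0.968 - (3)·1.402 - (0.8)·0.000) / (8.5) = -2.328
  t = (2 - (2.9)·0.968 - (4)·1.402 - (-1.9)·-2.328) / (10.8) = -1.004
Iteration 2:
  u = (9 - (1.3)·1.402 - (-4)·-2.328 - (3)·-1.004) / (9.3) = 0.094
  v = (9 - (-3.3)·0.094 - (-0.4)·-2.328 - (1)·-1.004) / (8.7) = 1.079
  w = (-12 - (3.7)·0.094 - (3)·1.079 - (0.8)·-1.004) / (8.5) = -1.739
  t = (2 - (2.9)·0.094 - (4)·1.079 - (-1.9)·-1.739) / (10.8) = -0.546

(0.094, 1.079, -1.739, -0.546)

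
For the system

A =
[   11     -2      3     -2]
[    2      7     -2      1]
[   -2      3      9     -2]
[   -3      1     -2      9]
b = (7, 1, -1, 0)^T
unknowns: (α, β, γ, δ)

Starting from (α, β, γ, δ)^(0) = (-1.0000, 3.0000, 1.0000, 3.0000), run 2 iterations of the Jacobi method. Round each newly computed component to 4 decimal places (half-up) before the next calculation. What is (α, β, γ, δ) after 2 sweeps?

Iteration 1:
  α = (7 - (-2)·3.0000 - (3)·1.0000 - (-2)·3.0000) / (11) = 1.4545
  β = (1 - (2)·-1.0000 - (-2)·1.0000 - (1)·3.0000) / (7) = 0.2857
  γ = (-1 - (-2)·-1.0000 - (3)·3.0000 - (-2)·3.0000) / (9) = -0.6667
  δ = (0 - (-3)·-1.0000 - (1)·3.0000 - (-2)·1.0000) / (9) = -0.4444
Iteration 2:
  α = (7 - (-2)·0.2857 - (3)·-0.6667 - (-2)·-0.4444) / (11) = 0.7893
  β = (1 - (2)·1.4545 - (-2)·-0.6667 - (1)·-0.4444) / (7) = -0.3997
  γ = (-1 - (-2)·1.4545 - (3)·0.2857 - (-2)·-0.4444) / (9) = 0.0181
  δ = (0 - (-3)·1.4545 - (1)·0.2857 - (-2)·-0.6667) / (9) = 0.3049

(0.7893, -0.3997, 0.0181, 0.3049)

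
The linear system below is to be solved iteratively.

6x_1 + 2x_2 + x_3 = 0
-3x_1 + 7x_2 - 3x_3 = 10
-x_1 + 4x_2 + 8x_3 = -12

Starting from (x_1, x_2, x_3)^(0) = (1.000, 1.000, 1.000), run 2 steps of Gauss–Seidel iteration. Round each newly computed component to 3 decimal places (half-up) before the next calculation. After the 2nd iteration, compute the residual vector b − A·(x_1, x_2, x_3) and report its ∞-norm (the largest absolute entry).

2.079

Iteration 1:
  x_1 = (0 - (2)·1.000 - (1)·1.000) / (6) = -0.500
  x_2 = (10 - (-3)·-0.500 - (-3)·1.000) / (7) = 1.643
  x_3 = (-12 - (-1)·-0.500 - (4)·1.643) / (8) = -2.384
Iteration 2:
  x_1 = (0 - (2)·1.643 - (1)·-2.384) / (6) = -0.150
  x_2 = (10 - (-3)·-0.150 - (-3)·-2.384) / (7) = 0.343
  x_3 = (-12 - (-1)·-0.150 - (4)·0.343) / (8) = -1.690
Residual b − A·x = (1.904, 2.079, -0.002); ∞-norm = 2.079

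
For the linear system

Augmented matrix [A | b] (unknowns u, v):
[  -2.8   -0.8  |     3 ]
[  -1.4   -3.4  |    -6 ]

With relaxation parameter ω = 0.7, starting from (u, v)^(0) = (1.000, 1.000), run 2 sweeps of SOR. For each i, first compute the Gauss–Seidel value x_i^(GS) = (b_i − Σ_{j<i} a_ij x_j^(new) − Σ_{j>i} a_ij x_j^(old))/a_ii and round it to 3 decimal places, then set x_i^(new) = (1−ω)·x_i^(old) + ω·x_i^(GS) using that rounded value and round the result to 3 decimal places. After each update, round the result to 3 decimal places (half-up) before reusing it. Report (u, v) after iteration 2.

(-1.289, 2.123)

Iteration 1:
  u: GS value = (3 - (-0.8)·1.000) / (-2.8) = -1.357;  u ← (1−ω)·1.000 + ω·-1.357 = -0.650
  v: GS value = (-6 - (-1.4)·-0.650) / (-3.4) = 2.032;  v ← (1−ω)·1.000 + ω·2.032 = 1.722
Iteration 2:
  u: GS value = (3 - (-0.8)·1.722) / (-2.8) = -1.563;  u ← (1−ω)·-0.650 + ω·-1.563 = -1.289
  v: GS value = (-6 - (-1.4)·-1.289) / (-3.4) = 2.295;  v ← (1−ω)·1.722 + ω·2.295 = 2.123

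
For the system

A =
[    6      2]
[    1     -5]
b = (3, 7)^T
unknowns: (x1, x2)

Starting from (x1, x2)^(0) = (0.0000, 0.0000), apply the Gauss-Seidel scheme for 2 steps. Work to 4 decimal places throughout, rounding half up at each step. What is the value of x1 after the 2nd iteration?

0.9333

Iteration 1:
  x1 = (3 - (2)·0.0000) / (6) = 0.5000
  x2 = (7 - (1)·0.5000) / (-5) = -1.3000
Iteration 2:
  x1 = (3 - (2)·-1.3000) / (6) = 0.9333
  x2 = (7 - (1)·0.9333) / (-5) = -1.2133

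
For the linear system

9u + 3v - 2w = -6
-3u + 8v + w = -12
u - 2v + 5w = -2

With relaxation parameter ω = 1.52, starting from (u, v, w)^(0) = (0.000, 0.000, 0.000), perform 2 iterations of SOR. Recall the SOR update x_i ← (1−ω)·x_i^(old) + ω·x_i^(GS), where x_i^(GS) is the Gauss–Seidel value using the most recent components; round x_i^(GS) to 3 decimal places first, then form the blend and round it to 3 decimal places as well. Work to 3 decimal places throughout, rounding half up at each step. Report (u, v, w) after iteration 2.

Iteration 1:
  u: GS value = (-6 - (3)·0.000 - (-2)·0.000) / (9) = -0.667;  u ← (1−ω)·0.000 + ω·-0.667 = -1.014
  v: GS value = (-12 - (-3)·-1.014 - (1)·0.000) / (8) = -1.880;  v ← (1−ω)·0.000 + ω·-1.880 = -2.858
  w: GS value = (-2 - (1)·-1.014 - (-2)·-2.858) / (5) = -1.340;  w ← (1−ω)·0.000 + ω·-1.340 = -2.037
Iteration 2:
  u: GS value = (-6 - (3)·-2.858 - (-2)·-2.037) / (9) = -0.167;  u ← (1−ω)·-1.014 + ω·-0.167 = 0.273
  v: GS value = (-12 - (-3)·0.273 - (1)·-2.037) / (8) = -1.143;  v ← (1−ω)·-2.858 + ω·-1.143 = -0.251
  w: GS value = (-2 - (1)·0.273 - (-2)·-0.251) / (5) = -0.555;  w ← (1−ω)·-2.037 + ω·-0.555 = 0.216

(0.273, -0.251, 0.216)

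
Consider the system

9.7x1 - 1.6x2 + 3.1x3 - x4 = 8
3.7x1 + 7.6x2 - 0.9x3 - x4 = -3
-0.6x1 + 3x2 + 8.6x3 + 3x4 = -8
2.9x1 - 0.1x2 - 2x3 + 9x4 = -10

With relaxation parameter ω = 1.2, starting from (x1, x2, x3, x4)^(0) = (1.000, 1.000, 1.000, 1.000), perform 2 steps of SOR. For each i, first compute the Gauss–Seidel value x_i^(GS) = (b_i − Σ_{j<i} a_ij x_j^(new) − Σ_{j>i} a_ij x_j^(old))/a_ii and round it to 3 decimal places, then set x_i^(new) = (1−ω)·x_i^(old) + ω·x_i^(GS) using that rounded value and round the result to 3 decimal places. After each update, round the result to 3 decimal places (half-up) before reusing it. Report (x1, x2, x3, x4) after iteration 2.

Iteration 1:
  x1: GS value = (8 - (-1.6)·1.000 - (3.1)·1.000 - (-1)·1.000) / (9.7) = 0.773;  x1 ← (1−ω)·1.000 + ω·0.773 = 0.728
  x2: GS value = (-3 - (3.7)·0.728 - (-0.9)·1.000 - (-1)·1.000) / (7.6) = -0.499;  x2 ← (1−ω)·1.000 + ω·-0.499 = -0.799
  x3: GS value = (-8 - (-0.6)·0.728 - (3)·-0.799 - (3)·1.000) / (8.6) = -0.950;  x3 ← (1−ω)·1.000 + ω·-0.950 = -1.340
  x4: GS value = (-10 - (2.9)·0.728 - (-0.1)·-0.799 - (-2)·-1.340) / (9) = -1.652;  x4 ← (1−ω)·1.000 + ω·-1.652 = -2.182
Iteration 2:
  x1: GS value = (8 - (-1.6)·-0.799 - (3.1)·-1.340 - (-1)·-2.182) / (9.7) = 0.896;  x1 ← (1−ω)·0.728 + ω·0.896 = 0.930
  x2: GS value = (-3 - (3.7)·0.930 - (-0.9)·-1.340 - (-1)·-2.182) / (7.6) = -1.293;  x2 ← (1−ω)·-0.799 + ω·-1.293 = -1.392
  x3: GS value = (-8 - (-0.6)·0.930 - (3)·-1.392 - (3)·-2.182) / (8.6) = 0.381;  x3 ← (1−ω)·-1.340 + ω·0.381 = 0.725
  x4: GS value = (-10 - (2.9)·0.930 - (-0.1)·-1.392 - (-2)·0.725) / (9) = -1.265;  x4 ← (1−ω)·-2.182 + ω·-1.265 = -1.082

(0.930, -1.392, 0.725, -1.082)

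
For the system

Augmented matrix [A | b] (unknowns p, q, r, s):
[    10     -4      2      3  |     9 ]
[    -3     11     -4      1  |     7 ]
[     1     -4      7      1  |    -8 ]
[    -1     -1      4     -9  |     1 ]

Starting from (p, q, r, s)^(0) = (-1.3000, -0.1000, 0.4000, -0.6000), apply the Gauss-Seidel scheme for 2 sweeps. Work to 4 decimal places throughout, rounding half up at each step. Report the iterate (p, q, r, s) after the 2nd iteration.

Iteration 1:
  p = (9 - (-4)·-0.1000 - (2)·0.4000 - (3)·-0.6000) / (10) = 0.9600
  q = (7 - (-3)·0.9600 - (-4)·0.4000 - (1)·-0.6000) / (11) = 1.0982
  r = (-8 - (1)·0.9600 - (-4)·1.0982 - (1)·-0.6000) / (7) = -0.5667
  s = (1 - (-1)·0.9600 - (-1)·1.0982 - (4)·-0.5667) / (-9) = -0.5917
Iteration 2:
  p = (9 - (-4)·1.0982 - (2)·-0.5667 - (3)·-0.5917) / (10) = 1.6301
  q = (7 - (-3)·1.6301 - (-4)·-0.5667 - (1)·-0.5917) / (11) = 0.9287
  r = (-8 - (1)·1.6301 - (-4)·0.9287 - (1)·-0.5917) / (7) = -0.7605
  s = (1 - (-1)·1.6301 - (-1)·0.9287 - (4)·-0.7605) / (-9) = -0.7334

(1.6301, 0.9287, -0.7605, -0.7334)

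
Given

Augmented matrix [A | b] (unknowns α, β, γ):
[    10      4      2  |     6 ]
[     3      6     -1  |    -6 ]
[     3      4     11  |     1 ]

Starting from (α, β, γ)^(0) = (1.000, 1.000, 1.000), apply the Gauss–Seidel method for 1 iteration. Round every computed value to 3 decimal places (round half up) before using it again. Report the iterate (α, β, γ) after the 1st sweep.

(0.000, -0.833, 0.394)

Iteration 1:
  α = (6 - (4)·1.000 - (2)·1.000) / (10) = 0.000
  β = (-6 - (3)·0.000 - (-1)·1.000) / (6) = -0.833
  γ = (1 - (3)·0.000 - (4)·-0.833) / (11) = 0.394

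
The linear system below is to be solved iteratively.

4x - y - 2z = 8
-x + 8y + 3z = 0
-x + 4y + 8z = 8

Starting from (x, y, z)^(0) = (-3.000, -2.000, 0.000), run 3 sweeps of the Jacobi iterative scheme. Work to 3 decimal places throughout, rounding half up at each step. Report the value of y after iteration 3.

-0.176

Iteration 1:
  x = (8 - (-1)·-2.000 - (-2)·0.000) / (4) = 1.500
  y = (0 - (-1)·-3.000 - (3)·0.000) / (8) = -0.375
  z = (8 - (-1)·-3.000 - (4)·-2.000) / (8) = 1.625
Iteration 2:
  x = (8 - (-1)·-0.375 - (-2)·1.625) / (4) = 2.719
  y = (0 - (-1)·1.500 - (3)·1.625) / (8) = -0.422
  z = (8 - (-1)·1.500 - (4)·-0.375) / (8) = 1.375
Iteration 3:
  x = (8 - (-1)·-0.422 - (-2)·1.375) / (4) = 2.582
  y = (0 - (-1)·2.719 - (3)·1.375) / (8) = -0.176
  z = (8 - (-1)·2.719 - (4)·-0.422) / (8) = 1.551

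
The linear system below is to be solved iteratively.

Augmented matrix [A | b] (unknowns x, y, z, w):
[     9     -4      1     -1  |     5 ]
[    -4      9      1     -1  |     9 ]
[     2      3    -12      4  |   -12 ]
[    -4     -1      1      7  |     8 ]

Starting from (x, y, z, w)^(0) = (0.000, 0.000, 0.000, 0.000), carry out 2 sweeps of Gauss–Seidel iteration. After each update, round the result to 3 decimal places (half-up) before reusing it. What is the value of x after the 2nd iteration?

Iteration 1:
  x = (5 - (-4)·0.000 - (1)·0.000 - (-1)·0.000) / (9) = 0.556
  y = (9 - (-4)·0.556 - (1)·0.000 - (-1)·0.000) / (9) = 1.247
  z = (-12 - (2)·0.556 - (3)·1.247 - (4)·0.000) / (-12) = 1.404
  w = (8 - (-4)·0.556 - (-1)·1.247 - (1)·1.404) / (7) = 1.438
Iteration 2:
  x = (5 - (-4)·1.247 - (1)·1.404 - (-1)·1.438) / (9) = 1.114
  y = (9 - (-4)·1.114 - (1)·1.404 - (-1)·1.438) / (9) = 1.499
  z = (-12 - (2)·1.114 - (3)·1.499 - (4)·1.438) / (-12) = 2.040
  w = (8 - (-4)·1.114 - (-1)·1.499 - (1)·2.040) / (7) = 1.702

1.114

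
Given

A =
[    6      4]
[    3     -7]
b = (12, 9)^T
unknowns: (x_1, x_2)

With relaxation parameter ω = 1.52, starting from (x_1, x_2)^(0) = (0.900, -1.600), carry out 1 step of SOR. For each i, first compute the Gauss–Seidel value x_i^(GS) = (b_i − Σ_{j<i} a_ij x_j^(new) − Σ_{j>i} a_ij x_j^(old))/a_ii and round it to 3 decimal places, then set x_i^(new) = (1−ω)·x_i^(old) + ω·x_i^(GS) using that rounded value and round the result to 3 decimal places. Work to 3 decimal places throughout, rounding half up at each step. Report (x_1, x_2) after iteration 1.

Iteration 1:
  x_1: GS value = (12 - (4)·-1.600) / (6) = 3.067;  x_1 ← (1−ω)·0.900 + ω·3.067 = 4.194
  x_2: GS value = (9 - (3)·4.194) / (-7) = 0.512;  x_2 ← (1−ω)·-1.600 + ω·0.512 = 1.610

(4.194, 1.610)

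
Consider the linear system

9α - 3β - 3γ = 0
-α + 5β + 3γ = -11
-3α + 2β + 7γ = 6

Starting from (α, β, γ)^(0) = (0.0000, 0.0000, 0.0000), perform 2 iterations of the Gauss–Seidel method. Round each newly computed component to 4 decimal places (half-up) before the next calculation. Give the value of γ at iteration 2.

1.6520

Iteration 1:
  α = (0 - (-3)·0.0000 - (-3)·0.0000) / (9) = 0.0000
  β = (-11 - (-1)·0.0000 - (3)·0.0000) / (5) = -2.2000
  γ = (6 - (-3)·0.0000 - (2)·-2.2000) / (7) = 1.4857
Iteration 2:
  α = (0 - (-3)·-2.2000 - (-3)·1.4857) / (9) = -0.2381
  β = (-11 - (-1)·-0.2381 - (3)·1.4857) / (5) = -3.1390
  γ = (6 - (-3)·-0.2381 - (2)·-3.1390) / (7) = 1.6520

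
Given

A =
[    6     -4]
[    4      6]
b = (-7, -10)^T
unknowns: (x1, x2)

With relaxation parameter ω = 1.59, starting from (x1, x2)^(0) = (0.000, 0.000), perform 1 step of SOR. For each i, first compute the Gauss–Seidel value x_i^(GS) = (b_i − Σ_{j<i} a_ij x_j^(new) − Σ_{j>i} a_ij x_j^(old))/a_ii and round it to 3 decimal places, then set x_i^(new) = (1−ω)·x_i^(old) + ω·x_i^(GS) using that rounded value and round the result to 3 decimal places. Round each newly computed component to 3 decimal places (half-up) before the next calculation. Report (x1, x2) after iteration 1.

(-1.856, -0.682)

Iteration 1:
  x1: GS value = (-7 - (-4)·0.000) / (6) = -1.167;  x1 ← (1−ω)·0.000 + ω·-1.167 = -1.856
  x2: GS value = (-10 - (4)·-1.856) / (6) = -0.429;  x2 ← (1−ω)·0.000 + ω·-0.429 = -0.682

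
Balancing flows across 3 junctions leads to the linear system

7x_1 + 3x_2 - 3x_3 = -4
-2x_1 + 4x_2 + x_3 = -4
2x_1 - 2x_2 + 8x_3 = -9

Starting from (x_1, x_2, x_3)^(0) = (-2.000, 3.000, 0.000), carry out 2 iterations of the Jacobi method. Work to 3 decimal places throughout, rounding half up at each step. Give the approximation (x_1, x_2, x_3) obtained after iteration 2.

(0.339, -1.960, -1.161)

Iteration 1:
  x_1 = (-4 - (3)·3.000 - (-3)·0.000) / (7) = -1.857
  x_2 = (-4 - (-2)·-2.000 - (1)·0.000) / (4) = -2.000
  x_3 = (-9 - (2)·-2.000 - (-2)·3.000) / (8) = 0.125
Iteration 2:
  x_1 = (-4 - (3)·-2.000 - (-3)·0.125) / (7) = 0.339
  x_2 = (-4 - (-2)·-1.857 - (1)·0.125) / (4) = -1.960
  x_3 = (-9 - (2)·-1.857 - (-2)·-2.000) / (8) = -1.161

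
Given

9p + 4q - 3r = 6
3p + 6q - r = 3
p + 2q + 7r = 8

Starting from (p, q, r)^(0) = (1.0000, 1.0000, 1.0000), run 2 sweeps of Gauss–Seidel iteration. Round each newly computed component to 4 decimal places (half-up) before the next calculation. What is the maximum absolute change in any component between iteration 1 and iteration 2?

0.2557

Iteration 1:
  p = (6 - (4)·1.0000 - (-3)·1.0000) / (9) = 0.5556
  q = (3 - (3)·0.5556 - (-1)·1.0000) / (6) = 0.3889
  r = (8 - (1)·0.5556 - (2)·0.3889) / (7) = 0.9524
Iteration 2:
  p = (6 - (4)·0.3889 - (-3)·0.9524) / (9) = 0.8113
  q = (3 - (3)·0.8113 - (-1)·0.9524) / (6) = 0.2531
  r = (8 - (1)·0.8113 - (2)·0.2531) / (7) = 0.9546
Change: (0.2557, -0.1358, 0.0022) → max |·| = 0.2557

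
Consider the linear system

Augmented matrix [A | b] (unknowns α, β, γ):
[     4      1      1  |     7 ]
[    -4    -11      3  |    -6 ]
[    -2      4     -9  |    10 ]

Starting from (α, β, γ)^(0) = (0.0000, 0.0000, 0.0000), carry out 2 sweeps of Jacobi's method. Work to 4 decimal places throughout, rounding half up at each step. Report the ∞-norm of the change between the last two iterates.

0.9394

Iteration 1:
  α = (7 - (1)·0.0000 - (1)·0.0000) / (4) = 1.7500
  β = (-6 - (-4)·0.0000 - (3)·0.0000) / (-11) = 0.5455
  γ = (10 - (-2)·0.0000 - (4)·0.0000) / (-9) = -1.1111
Iteration 2:
  α = (7 - (1)·0.5455 - (1)·-1.1111) / (4) = 1.8914
  β = (-6 - (-4)·1.7500 - (3)·-1.1111) / (-11) = -0.3939
  γ = (10 - (-2)·1.7500 - (4)·0.5455) / (-9) = -1.2576
Change: (0.1414, -0.9394, -0.1465) → max |·| = 0.9394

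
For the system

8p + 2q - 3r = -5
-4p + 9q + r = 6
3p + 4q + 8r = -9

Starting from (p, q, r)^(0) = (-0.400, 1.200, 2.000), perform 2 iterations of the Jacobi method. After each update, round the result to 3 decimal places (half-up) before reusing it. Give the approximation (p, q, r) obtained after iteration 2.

Iteration 1:
  p = (-5 - (2)·1.200 - (-3)·2.000) / (8) = -0.175
  q = (6 - (-4)·-0.400 - (1)·2.000) / (9) = 0.267
  r = (-9 - (3)·-0.400 - (4)·1.200) / (8) = -1.575
Iteration 2:
  p = (-5 - (2)·0.267 - (-3)·-1.575) / (8) = -1.282
  q = (6 - (-4)·-0.175 - (1)·-1.575) / (9) = 0.764
  r = (-9 - (3)·-0.175 - (4)·0.267) / (8) = -1.193

(-1.282, 0.764, -1.193)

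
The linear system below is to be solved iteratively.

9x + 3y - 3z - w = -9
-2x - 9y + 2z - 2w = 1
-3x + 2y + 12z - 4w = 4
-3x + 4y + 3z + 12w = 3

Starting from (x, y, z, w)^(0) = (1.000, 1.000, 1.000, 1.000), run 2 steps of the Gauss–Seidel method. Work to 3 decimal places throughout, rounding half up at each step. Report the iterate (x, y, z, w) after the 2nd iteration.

Iteration 1:
  x = (-9 - (3)·1.000 - (-3)·1.000 - (-1)·1.000) / (9) = -0.889
  y = (1 - (-2)·-0.889 - (2)·1.000 - (-2)·1.000) / (-9) = 0.086
  z = (4 - (-3)·-0.889 - (2)·0.086 - (-4)·1.000) / (12) = 0.430
  w = (3 - (-3)·-0.889 - (4)·0.086 - (3)·0.430) / (12) = -0.108
Iteration 2:
  x = (-9 - (3)·0.086 - (-3)·0.430 - (-1)·-0.108) / (9) = -0.897
  y = (1 - (-2)·-0.897 - (2)·0.430 - (-2)·-0.108) / (-9) = 0.208
  z = (4 - (-3)·-0.897 - (2)·0.208 - (-4)·-0.108) / (12) = 0.038
  w = (3 - (-3)·-0.897 - (4)·0.208 - (3)·0.038) / (12) = -0.053

(-0.897, 0.208, 0.038, -0.053)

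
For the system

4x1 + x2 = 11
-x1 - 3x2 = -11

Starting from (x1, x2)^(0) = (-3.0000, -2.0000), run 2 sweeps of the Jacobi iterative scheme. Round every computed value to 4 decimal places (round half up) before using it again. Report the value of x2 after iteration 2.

Iteration 1:
  x1 = (11 - (1)·-2.0000) / (4) = 3.2500
  x2 = (-11 - (-1)·-3.0000) / (-3) = 4.6667
Iteration 2:
  x1 = (11 - (1)·4.6667) / (4) = 1.5833
  x2 = (-11 - (-1)·3.2500) / (-3) = 2.5833

2.5833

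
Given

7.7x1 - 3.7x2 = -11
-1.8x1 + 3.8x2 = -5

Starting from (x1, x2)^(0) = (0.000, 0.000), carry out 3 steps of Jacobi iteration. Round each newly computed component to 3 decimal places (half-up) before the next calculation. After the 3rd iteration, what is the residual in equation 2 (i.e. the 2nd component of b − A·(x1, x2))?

Iteration 1:
  x1 = (-11 - (-3.7)·0.000) / (7.7) = -1.429
  x2 = (-5 - (-1.8)·0.000) / (3.8) = -1.316
Iteration 2:
  x1 = (-11 - (-3.7)·-1.316) / (7.7) = -2.061
  x2 = (-5 - (-1.8)·-1.429) / (3.8) = -1.993
Iteration 3:
  x1 = (-11 - (-3.7)·-1.993) / (7.7) = -2.386
  x2 = (-5 - (-1.8)·-2.061) / (3.8) = -2.292
Residual b − A·x = (-1.108, -0.585)

-0.585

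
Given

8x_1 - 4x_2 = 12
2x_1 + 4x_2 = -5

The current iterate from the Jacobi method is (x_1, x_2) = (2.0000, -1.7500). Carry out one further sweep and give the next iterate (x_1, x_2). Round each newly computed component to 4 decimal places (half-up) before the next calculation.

One sweep:
  x_1 = (12 - (-4)·-1.7500) / (8) = 0.6250
  x_2 = (-5 - (2)·2.0000) / (4) = -2.2500

(0.6250, -2.2500)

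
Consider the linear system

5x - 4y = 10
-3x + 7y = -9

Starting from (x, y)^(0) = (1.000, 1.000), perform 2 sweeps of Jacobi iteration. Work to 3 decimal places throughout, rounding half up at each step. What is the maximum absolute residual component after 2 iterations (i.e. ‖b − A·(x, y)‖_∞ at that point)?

Iteration 1:
  x = (10 - (-4)·1.000) / (5) = 2.800
  y = (-9 - (-3)·1.000) / (7) = -0.857
Iteration 2:
  x = (10 - (-4)·-0.857) / (5) = 1.314
  y = (-9 - (-3)·2.800) / (7) = -0.086
Residual b − A·x = (3.086, -4.456); ∞-norm = 4.456

4.456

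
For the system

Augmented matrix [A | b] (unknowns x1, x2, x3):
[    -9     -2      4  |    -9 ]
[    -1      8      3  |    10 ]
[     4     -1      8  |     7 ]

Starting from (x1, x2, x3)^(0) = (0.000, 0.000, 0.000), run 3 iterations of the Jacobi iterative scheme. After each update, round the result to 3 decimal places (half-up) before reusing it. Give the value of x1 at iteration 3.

Iteration 1:
  x1 = (-9 - (-2)·0.000 - (4)·0.000) / (-9) = 1.000
  x2 = (10 - (-1)·0.000 - (3)·0.000) / (8) = 1.250
  x3 = (7 - (4)·0.000 - (-1)·0.000) / (8) = 0.875
Iteration 2:
  x1 = (-9 - (-2)·1.250 - (4)·0.875) / (-9) = 1.111
  x2 = (10 - (-1)·1.000 - (3)·0.875) / (8) = 1.047
  x3 = (7 - (4)·1.000 - (-1)·1.250) / (8) = 0.531
Iteration 3:
  x1 = (-9 - (-2)·1.047 - (4)·0.531) / (-9) = 1.003
  x2 = (10 - (-1)·1.111 - (3)·0.531) / (8) = 1.190
  x3 = (7 - (4)·1.111 - (-1)·1.047) / (8) = 0.450

1.003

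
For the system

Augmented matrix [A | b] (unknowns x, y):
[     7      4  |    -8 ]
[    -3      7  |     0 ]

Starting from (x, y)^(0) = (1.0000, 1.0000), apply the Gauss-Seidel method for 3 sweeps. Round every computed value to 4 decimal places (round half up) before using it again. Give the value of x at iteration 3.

Iteration 1:
  x = (-8 - (4)·1.0000) / (7) = -1.7143
  y = (0 - (-3)·-1.7143) / (7) = -0.7347
Iteration 2:
  x = (-8 - (4)·-0.7347) / (7) = -0.7230
  y = (0 - (-3)·-0.7230) / (7) = -0.3099
Iteration 3:
  x = (-8 - (4)·-0.3099) / (7) = -0.9658
  y = (0 - (-3)·-0.9658) / (7) = -0.4139

-0.9658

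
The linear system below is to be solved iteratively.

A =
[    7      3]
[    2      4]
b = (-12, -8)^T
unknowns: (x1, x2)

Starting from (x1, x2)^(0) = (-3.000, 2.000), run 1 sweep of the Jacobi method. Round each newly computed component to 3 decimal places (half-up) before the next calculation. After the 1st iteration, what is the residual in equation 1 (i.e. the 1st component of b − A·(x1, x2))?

Iteration 1:
  x1 = (-12 - (3)·2.000) / (7) = -2.571
  x2 = (-8 - (2)·-3.000) / (4) = -0.500
Residual b − A·x = (7.497, -0.858)

7.497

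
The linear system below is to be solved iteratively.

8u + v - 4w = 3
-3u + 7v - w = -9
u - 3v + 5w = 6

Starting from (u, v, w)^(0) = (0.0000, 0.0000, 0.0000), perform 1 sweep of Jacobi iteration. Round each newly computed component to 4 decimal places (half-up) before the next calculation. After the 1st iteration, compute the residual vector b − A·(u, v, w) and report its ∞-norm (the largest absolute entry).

6.0857

Iteration 1:
  u = (3 - (1)·0.0000 - (-4)·0.0000) / (8) = 0.3750
  v = (-9 - (-3)·0.0000 - (-1)·0.0000) / (7) = -1.2857
  w = (6 - (1)·0.0000 - (-3)·0.0000) / (5) = 1.2000
Residual b − A·x = (6.0857, 2.3249, -4.2321); ∞-norm = 6.0857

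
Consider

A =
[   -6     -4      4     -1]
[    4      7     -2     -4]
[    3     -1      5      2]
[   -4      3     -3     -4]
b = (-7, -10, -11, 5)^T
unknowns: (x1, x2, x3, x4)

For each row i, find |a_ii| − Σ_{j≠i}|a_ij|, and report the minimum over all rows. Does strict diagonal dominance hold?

-6

row 1: |-6| − (4+4+1) = -3
row 2: |7| − (4+2+4) = -3
row 3: |5| − (3+1+2) = -1
row 4: |-4| − (4+3+3) = -6
minimum over rows = -6 → not strictly diagonally dominant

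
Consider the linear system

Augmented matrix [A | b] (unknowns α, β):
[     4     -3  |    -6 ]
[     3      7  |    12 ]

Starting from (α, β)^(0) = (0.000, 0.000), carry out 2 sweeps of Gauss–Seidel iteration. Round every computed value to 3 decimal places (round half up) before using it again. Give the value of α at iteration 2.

0.268

Iteration 1:
  α = (-6 - (-3)·0.000) / (4) = -1.500
  β = (12 - (3)·-1.500) / (7) = 2.357
Iteration 2:
  α = (-6 - (-3)·2.357) / (4) = 0.268
  β = (12 - (3)·0.268) / (7) = 1.599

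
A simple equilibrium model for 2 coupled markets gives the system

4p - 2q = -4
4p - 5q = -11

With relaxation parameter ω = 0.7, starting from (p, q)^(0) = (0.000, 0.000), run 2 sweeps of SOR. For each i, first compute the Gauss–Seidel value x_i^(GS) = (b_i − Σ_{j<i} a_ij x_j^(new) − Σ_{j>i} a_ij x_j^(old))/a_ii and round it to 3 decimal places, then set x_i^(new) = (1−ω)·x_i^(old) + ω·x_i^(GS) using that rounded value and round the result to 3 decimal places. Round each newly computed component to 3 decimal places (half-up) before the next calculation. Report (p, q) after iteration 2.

(-0.508, 1.600)

Iteration 1:
  p: GS value = (-4 - (-2)·0.000) / (4) = -1.000;  p ← (1−ω)·0.000 + ω·-1.000 = -0.700
  q: GS value = (-11 - (4)·-0.700) / (-5) = 1.640;  q ← (1−ω)·0.000 + ω·1.640 = 1.148
Iteration 2:
  p: GS value = (-4 - (-2)·1.148) / (4) = -0.426;  p ← (1−ω)·-0.700 + ω·-0.426 = -0.508
  q: GS value = (-11 - (4)·-0.508) / (-5) = 1.794;  q ← (1−ω)·1.148 + ω·1.794 = 1.600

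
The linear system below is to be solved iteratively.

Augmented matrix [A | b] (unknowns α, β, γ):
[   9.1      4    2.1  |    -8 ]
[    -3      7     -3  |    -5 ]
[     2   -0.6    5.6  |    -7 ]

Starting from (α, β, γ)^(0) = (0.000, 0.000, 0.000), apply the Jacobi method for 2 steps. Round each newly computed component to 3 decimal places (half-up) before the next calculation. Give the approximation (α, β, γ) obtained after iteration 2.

Iteration 1:
  α = (-8 - (4)·0.000 - (2.1)·0.000) / (9.1) = -0.879
  β = (-5 - (-3)·0.000 - (-3)·0.000) / (7) = -0.714
  γ = (-7 - (2)·0.000 - (-0.6)·0.000) / (5.6) = -1.250
Iteration 2:
  α = (-8 - (4)·-0.714 - (2.1)·-1.250) / (9.1) = -0.277
  β = (-5 - (-3)·-0.879 - (-3)·-1.250) / (7) = -1.627
  γ = (-7 - (2)·-0.879 - (-0.6)·-0.714) / (5.6) = -1.013

(-0.277, -1.627, -1.013)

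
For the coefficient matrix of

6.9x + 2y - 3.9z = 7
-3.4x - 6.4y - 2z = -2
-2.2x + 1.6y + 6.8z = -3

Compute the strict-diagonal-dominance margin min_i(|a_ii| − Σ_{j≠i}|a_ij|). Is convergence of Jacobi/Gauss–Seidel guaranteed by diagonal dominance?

1

row 1: |6.9| − (2+3.9) = 1
row 2: |-6.4| − (3.4+2) = 1
row 3: |6.8| − (2.2+1.6) = 3
minimum over rows = 1 → strictly diagonally dominant (convergence guaranteed)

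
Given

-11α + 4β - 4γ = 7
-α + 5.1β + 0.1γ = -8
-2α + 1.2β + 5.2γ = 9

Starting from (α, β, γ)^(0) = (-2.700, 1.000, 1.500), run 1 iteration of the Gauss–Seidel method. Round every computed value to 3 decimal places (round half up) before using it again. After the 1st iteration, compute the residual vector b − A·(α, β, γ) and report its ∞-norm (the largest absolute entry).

Iteration 1:
  α = (7 - (4)·1.000 - (-4)·1.500) / (-11) = -0.818
  β = (-8 - (-1)·-0.818 - (0.1)·1.500) / (5.1) = -1.758
  γ = (9 - (-2)·-0.818 - (1.2)·-1.758) / (5.2) = 1.822
Residual b − A·x = (12.322, -0.034, -0.001); ∞-norm = 12.322

12.322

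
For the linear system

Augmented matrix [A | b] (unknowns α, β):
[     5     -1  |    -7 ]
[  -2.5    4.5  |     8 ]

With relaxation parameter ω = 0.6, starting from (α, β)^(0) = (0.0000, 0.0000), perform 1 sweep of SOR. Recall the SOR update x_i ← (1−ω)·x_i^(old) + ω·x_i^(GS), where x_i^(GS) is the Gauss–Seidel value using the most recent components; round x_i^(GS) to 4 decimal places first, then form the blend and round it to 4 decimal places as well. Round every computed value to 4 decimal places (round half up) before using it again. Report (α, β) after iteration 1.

(-0.8400, 0.7867)

Iteration 1:
  α: GS value = (-7 - (-1)·0.0000) / (5) = -1.4000;  α ← (1−ω)·0.0000 + ω·-1.4000 = -0.8400
  β: GS value = (8 - (-2.5)·-0.8400) / (4.5) = 1.3111;  β ← (1−ω)·0.0000 + ω·1.3111 = 0.7867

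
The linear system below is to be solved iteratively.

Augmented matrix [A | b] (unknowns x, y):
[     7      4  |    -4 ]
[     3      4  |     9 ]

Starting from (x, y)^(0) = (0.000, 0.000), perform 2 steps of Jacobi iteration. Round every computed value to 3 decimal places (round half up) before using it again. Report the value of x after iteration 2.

Iteration 1:
  x = (-4 - (4)·0.000) / (7) = -0.571
  y = (9 - (3)·0.000) / (4) = 2.250
Iteration 2:
  x = (-4 - (4)·2.250) / (7) = -1.857
  y = (9 - (3)·-0.571) / (4) = 2.678

-1.857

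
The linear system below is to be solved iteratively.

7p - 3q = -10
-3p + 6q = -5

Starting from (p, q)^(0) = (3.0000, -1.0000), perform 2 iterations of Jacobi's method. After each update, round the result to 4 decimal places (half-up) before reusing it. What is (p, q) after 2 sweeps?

Iteration 1:
  p = (-10 - (-3)·-1.0000) / (7) = -1.8571
  q = (-5 - (-3)·3.0000) / (6) = 0.6667
Iteration 2:
  p = (-10 - (-3)·0.6667) / (7) = -1.1428
  q = (-5 - (-3)·-1.8571) / (6) = -1.7619

(-1.1428, -1.7619)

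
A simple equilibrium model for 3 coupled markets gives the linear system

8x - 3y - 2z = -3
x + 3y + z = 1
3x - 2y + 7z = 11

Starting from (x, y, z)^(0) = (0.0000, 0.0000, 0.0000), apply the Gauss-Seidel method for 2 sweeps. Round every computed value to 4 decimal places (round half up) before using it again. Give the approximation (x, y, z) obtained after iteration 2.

(0.2626, -0.3752, 1.3517)

Iteration 1:
  x = (-3 - (-3)·0.0000 - (-2)·0.0000) / (8) = -0.3750
  y = (1 - (1)·-0.3750 - (1)·0.0000) / (3) = 0.4583
  z = (11 - (3)·-0.3750 - (-2)·0.4583) / (7) = 1.8631
Iteration 2:
  x = (-3 - (-3)·0.4583 - (-2)·1.8631) / (8) = 0.2626
  y = (1 - (1)·0.2626 - (1)·1.8631) / (3) = -0.3752
  z = (11 - (3)·0.2626 - (-2)·-0.3752) / (7) = 1.3517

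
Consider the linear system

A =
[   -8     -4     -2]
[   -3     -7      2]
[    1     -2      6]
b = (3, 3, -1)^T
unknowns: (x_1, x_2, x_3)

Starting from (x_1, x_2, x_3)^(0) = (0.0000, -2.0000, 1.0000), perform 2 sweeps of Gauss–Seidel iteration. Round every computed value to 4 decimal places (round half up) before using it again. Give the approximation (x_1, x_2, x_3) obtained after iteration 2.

(-0.1406, -0.4627, -0.2975)

Iteration 1:
  x_1 = (3 - (-4)·-2.0000 - (-2)·1.0000) / (-8) = 0.3750
  x_2 = (3 - (-3)·0.3750 - (2)·1.0000) / (-7) = -0.3036
  x_3 = (-1 - (1)·0.3750 - (-2)·-0.3036) / (6) = -0.3304
Iteration 2:
  x_1 = (3 - (-4)·-0.3036 - (-2)·-0.3304) / (-8) = -0.1406
  x_2 = (3 - (-3)·-0.1406 - (2)·-0.3304) / (-7) = -0.4627
  x_3 = (-1 - (1)·-0.1406 - (-2)·-0.4627) / (6) = -0.2975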